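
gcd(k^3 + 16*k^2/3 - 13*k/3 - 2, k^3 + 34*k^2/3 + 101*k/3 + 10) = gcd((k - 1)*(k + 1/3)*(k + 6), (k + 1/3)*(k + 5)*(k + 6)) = k^2 + 19*k/3 + 2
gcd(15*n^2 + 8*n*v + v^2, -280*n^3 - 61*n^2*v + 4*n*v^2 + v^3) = 5*n + v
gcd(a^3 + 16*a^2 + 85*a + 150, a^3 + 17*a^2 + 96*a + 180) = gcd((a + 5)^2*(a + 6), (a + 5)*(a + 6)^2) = a^2 + 11*a + 30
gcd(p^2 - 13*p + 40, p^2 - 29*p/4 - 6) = p - 8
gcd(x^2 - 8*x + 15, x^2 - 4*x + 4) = 1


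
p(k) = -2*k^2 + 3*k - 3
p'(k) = 3 - 4*k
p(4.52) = -30.30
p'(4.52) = -15.08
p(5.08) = -39.37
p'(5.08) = -17.32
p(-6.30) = -101.28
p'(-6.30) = 28.20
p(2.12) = -5.63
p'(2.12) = -5.48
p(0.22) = -2.44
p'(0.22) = 2.12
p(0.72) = -1.88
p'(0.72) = 0.12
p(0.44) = -2.07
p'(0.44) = 1.24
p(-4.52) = -57.42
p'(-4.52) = 21.08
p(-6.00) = -93.00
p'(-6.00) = 27.00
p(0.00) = -3.00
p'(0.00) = 3.00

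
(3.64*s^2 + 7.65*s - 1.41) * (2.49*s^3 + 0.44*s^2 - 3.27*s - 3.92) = 9.0636*s^5 + 20.6501*s^4 - 12.0477*s^3 - 39.9047*s^2 - 25.3773*s + 5.5272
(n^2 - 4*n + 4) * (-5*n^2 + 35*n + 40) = -5*n^4 + 55*n^3 - 120*n^2 - 20*n + 160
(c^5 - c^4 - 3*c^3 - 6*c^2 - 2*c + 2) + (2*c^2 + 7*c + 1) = c^5 - c^4 - 3*c^3 - 4*c^2 + 5*c + 3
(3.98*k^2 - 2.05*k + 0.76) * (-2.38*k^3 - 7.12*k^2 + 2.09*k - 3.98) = -9.4724*k^5 - 23.4586*k^4 + 21.1054*k^3 - 25.5361*k^2 + 9.7474*k - 3.0248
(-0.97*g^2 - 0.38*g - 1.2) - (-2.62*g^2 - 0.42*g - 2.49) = 1.65*g^2 + 0.04*g + 1.29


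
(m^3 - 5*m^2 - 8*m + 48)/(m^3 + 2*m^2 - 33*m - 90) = (m^2 - 8*m + 16)/(m^2 - m - 30)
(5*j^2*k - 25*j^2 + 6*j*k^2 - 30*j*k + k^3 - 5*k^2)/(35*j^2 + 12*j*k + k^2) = (j*k - 5*j + k^2 - 5*k)/(7*j + k)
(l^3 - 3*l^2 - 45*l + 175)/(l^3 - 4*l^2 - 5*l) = (l^2 + 2*l - 35)/(l*(l + 1))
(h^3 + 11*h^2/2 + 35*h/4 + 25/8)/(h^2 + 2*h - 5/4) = (4*h^2 + 12*h + 5)/(2*(2*h - 1))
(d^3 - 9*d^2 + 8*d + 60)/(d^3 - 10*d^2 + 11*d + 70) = (d - 6)/(d - 7)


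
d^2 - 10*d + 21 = (d - 7)*(d - 3)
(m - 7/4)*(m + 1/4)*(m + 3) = m^3 + 3*m^2/2 - 79*m/16 - 21/16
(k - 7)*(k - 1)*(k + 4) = k^3 - 4*k^2 - 25*k + 28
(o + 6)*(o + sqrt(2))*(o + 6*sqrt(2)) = o^3 + 6*o^2 + 7*sqrt(2)*o^2 + 12*o + 42*sqrt(2)*o + 72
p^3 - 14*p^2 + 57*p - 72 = (p - 8)*(p - 3)^2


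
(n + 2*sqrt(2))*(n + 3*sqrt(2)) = n^2 + 5*sqrt(2)*n + 12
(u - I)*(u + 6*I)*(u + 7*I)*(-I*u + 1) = -I*u^4 + 13*u^3 + 41*I*u^2 + 13*u + 42*I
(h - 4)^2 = h^2 - 8*h + 16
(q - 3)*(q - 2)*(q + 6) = q^3 + q^2 - 24*q + 36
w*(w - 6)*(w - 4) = w^3 - 10*w^2 + 24*w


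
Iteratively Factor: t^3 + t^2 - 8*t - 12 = (t + 2)*(t^2 - t - 6) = (t - 3)*(t + 2)*(t + 2)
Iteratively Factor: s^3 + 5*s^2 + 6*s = (s + 2)*(s^2 + 3*s) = s*(s + 2)*(s + 3)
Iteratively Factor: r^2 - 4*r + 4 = (r - 2)*(r - 2)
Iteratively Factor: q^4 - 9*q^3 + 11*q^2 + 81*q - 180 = (q - 3)*(q^3 - 6*q^2 - 7*q + 60) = (q - 5)*(q - 3)*(q^2 - q - 12) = (q - 5)*(q - 3)*(q + 3)*(q - 4)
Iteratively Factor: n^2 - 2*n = (n)*(n - 2)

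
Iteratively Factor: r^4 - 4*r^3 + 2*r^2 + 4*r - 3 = (r - 1)*(r^3 - 3*r^2 - r + 3) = (r - 1)^2*(r^2 - 2*r - 3) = (r - 1)^2*(r + 1)*(r - 3)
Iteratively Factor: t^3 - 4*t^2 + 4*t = (t)*(t^2 - 4*t + 4) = t*(t - 2)*(t - 2)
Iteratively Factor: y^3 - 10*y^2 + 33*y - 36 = (y - 3)*(y^2 - 7*y + 12) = (y - 3)^2*(y - 4)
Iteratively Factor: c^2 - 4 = (c - 2)*(c + 2)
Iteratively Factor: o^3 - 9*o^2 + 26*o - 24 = (o - 3)*(o^2 - 6*o + 8) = (o - 4)*(o - 3)*(o - 2)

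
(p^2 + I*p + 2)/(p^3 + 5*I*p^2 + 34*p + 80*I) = (p - I)/(p^2 + 3*I*p + 40)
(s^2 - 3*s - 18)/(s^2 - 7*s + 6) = (s + 3)/(s - 1)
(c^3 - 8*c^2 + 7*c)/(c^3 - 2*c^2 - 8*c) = (-c^2 + 8*c - 7)/(-c^2 + 2*c + 8)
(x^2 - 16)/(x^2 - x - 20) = (x - 4)/(x - 5)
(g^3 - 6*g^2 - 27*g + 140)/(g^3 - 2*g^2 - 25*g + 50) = (g^2 - 11*g + 28)/(g^2 - 7*g + 10)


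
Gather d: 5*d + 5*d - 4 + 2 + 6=10*d + 4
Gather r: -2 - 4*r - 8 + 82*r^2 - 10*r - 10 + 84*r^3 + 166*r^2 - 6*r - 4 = 84*r^3 + 248*r^2 - 20*r - 24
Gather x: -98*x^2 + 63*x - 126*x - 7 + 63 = -98*x^2 - 63*x + 56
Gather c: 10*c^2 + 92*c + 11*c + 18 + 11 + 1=10*c^2 + 103*c + 30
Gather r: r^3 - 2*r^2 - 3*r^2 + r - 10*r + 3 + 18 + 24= r^3 - 5*r^2 - 9*r + 45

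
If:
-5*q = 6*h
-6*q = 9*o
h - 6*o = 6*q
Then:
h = 0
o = 0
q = 0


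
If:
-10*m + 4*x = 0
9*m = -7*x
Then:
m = 0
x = 0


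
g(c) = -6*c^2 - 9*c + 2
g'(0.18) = -11.16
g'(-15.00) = 171.00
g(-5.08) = -107.12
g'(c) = -12*c - 9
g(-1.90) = -2.56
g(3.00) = -79.00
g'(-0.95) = 2.40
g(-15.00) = -1213.00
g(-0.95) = 5.14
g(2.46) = -56.45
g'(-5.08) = 51.96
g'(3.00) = -45.00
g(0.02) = 1.82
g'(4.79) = -66.48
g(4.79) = -178.77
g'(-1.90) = 13.80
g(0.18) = 0.19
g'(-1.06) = 3.72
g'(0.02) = -9.24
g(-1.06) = 4.80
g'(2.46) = -38.52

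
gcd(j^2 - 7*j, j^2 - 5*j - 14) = j - 7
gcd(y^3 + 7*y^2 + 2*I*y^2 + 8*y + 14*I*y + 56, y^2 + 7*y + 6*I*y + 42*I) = y + 7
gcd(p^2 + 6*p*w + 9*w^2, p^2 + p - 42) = 1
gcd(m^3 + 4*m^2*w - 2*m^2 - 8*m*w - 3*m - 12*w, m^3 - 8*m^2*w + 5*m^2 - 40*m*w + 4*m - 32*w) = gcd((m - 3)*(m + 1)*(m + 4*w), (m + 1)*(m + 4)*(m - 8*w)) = m + 1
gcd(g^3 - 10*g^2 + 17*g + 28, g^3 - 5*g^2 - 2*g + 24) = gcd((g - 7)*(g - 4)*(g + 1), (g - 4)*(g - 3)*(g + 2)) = g - 4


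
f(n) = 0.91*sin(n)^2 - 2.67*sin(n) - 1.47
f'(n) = 1.82*sin(n)*cos(n) - 2.67*cos(n)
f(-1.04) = 1.51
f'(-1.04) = -2.15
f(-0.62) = 0.39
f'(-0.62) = -3.03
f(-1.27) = 1.91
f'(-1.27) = -1.31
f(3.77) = 0.41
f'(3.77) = 3.03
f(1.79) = -3.21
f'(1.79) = 0.19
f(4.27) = 1.69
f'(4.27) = 1.85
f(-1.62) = 2.10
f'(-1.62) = 0.22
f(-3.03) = -1.16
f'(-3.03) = 2.85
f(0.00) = -1.47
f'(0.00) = -2.67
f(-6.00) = -2.14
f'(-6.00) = -2.08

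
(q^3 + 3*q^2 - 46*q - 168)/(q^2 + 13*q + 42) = (q^2 - 3*q - 28)/(q + 7)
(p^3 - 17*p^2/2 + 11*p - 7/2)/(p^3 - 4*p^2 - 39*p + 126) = (2*p^2 - 3*p + 1)/(2*(p^2 + 3*p - 18))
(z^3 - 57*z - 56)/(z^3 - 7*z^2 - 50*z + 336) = (z + 1)/(z - 6)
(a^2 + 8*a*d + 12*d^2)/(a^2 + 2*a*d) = (a + 6*d)/a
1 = 1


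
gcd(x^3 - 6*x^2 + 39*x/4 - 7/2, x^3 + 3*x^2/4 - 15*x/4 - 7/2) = x - 2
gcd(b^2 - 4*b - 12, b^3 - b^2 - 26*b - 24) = b - 6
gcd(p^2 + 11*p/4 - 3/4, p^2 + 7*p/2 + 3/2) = p + 3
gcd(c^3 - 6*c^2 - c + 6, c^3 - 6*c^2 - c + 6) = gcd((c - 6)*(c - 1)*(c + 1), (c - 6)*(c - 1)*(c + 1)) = c^3 - 6*c^2 - c + 6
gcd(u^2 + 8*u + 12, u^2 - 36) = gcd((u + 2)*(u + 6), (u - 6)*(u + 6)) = u + 6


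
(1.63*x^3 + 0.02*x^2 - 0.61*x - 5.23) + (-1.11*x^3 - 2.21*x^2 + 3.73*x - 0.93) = 0.52*x^3 - 2.19*x^2 + 3.12*x - 6.16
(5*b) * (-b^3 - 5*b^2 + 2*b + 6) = -5*b^4 - 25*b^3 + 10*b^2 + 30*b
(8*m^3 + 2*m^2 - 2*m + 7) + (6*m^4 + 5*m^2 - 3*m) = 6*m^4 + 8*m^3 + 7*m^2 - 5*m + 7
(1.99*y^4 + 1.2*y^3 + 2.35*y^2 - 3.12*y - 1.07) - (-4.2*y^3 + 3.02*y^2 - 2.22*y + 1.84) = 1.99*y^4 + 5.4*y^3 - 0.67*y^2 - 0.9*y - 2.91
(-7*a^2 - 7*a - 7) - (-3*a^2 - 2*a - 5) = -4*a^2 - 5*a - 2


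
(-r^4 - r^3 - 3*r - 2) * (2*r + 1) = -2*r^5 - 3*r^4 - r^3 - 6*r^2 - 7*r - 2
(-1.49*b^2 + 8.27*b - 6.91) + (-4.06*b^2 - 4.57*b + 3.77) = -5.55*b^2 + 3.7*b - 3.14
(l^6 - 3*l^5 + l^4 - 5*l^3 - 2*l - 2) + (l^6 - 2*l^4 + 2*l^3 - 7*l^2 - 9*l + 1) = 2*l^6 - 3*l^5 - l^4 - 3*l^3 - 7*l^2 - 11*l - 1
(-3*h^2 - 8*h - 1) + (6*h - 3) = -3*h^2 - 2*h - 4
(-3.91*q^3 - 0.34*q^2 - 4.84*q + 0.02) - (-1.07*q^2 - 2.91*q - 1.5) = -3.91*q^3 + 0.73*q^2 - 1.93*q + 1.52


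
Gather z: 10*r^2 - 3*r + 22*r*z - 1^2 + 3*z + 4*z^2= 10*r^2 - 3*r + 4*z^2 + z*(22*r + 3) - 1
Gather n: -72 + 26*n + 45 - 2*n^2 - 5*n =-2*n^2 + 21*n - 27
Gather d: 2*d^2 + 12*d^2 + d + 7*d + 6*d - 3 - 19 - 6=14*d^2 + 14*d - 28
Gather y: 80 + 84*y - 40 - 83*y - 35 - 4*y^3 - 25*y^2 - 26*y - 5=-4*y^3 - 25*y^2 - 25*y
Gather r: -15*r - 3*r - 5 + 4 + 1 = -18*r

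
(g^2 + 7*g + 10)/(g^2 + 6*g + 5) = (g + 2)/(g + 1)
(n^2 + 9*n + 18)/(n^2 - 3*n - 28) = (n^2 + 9*n + 18)/(n^2 - 3*n - 28)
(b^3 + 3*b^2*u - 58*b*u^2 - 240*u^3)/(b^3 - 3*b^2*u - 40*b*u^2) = (b + 6*u)/b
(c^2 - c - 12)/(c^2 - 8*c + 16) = (c + 3)/(c - 4)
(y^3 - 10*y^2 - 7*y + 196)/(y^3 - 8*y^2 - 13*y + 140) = (y - 7)/(y - 5)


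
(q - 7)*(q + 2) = q^2 - 5*q - 14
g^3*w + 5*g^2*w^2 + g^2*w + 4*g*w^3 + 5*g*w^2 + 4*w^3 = (g + w)*(g + 4*w)*(g*w + w)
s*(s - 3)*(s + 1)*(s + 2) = s^4 - 7*s^2 - 6*s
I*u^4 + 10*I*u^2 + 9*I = (u - 3*I)*(u + I)*(u + 3*I)*(I*u + 1)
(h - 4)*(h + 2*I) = h^2 - 4*h + 2*I*h - 8*I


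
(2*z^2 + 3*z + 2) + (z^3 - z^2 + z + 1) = z^3 + z^2 + 4*z + 3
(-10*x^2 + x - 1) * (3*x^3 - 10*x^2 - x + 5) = -30*x^5 + 103*x^4 - 3*x^3 - 41*x^2 + 6*x - 5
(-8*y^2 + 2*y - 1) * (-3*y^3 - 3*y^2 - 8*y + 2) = 24*y^5 + 18*y^4 + 61*y^3 - 29*y^2 + 12*y - 2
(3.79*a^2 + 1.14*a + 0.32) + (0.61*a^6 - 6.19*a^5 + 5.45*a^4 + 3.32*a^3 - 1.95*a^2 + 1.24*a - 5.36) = 0.61*a^6 - 6.19*a^5 + 5.45*a^4 + 3.32*a^3 + 1.84*a^2 + 2.38*a - 5.04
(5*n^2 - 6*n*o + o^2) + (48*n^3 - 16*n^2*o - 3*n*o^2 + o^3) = 48*n^3 - 16*n^2*o + 5*n^2 - 3*n*o^2 - 6*n*o + o^3 + o^2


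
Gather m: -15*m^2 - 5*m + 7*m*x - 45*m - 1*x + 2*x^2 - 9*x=-15*m^2 + m*(7*x - 50) + 2*x^2 - 10*x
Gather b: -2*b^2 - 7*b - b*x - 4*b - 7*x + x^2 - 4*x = -2*b^2 + b*(-x - 11) + x^2 - 11*x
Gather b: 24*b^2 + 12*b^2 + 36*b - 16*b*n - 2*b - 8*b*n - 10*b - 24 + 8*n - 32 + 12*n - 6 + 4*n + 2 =36*b^2 + b*(24 - 24*n) + 24*n - 60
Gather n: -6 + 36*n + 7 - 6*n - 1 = 30*n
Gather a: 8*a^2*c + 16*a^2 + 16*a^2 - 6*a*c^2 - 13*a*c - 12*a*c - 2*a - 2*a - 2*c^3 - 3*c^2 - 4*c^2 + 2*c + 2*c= a^2*(8*c + 32) + a*(-6*c^2 - 25*c - 4) - 2*c^3 - 7*c^2 + 4*c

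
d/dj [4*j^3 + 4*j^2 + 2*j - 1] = 12*j^2 + 8*j + 2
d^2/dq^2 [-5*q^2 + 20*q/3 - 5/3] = -10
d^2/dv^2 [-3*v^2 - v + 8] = -6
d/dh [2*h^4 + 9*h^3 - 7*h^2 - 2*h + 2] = 8*h^3 + 27*h^2 - 14*h - 2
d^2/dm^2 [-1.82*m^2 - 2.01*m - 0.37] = -3.64000000000000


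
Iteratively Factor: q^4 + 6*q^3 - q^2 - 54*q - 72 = (q + 3)*(q^3 + 3*q^2 - 10*q - 24) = (q + 3)*(q + 4)*(q^2 - q - 6) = (q - 3)*(q + 3)*(q + 4)*(q + 2)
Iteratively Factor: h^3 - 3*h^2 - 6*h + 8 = (h - 4)*(h^2 + h - 2) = (h - 4)*(h - 1)*(h + 2)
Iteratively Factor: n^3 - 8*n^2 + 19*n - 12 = (n - 1)*(n^2 - 7*n + 12) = (n - 3)*(n - 1)*(n - 4)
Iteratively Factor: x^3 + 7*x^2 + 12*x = (x)*(x^2 + 7*x + 12) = x*(x + 4)*(x + 3)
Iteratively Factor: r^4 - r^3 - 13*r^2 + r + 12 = (r - 4)*(r^3 + 3*r^2 - r - 3) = (r - 4)*(r + 3)*(r^2 - 1) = (r - 4)*(r + 1)*(r + 3)*(r - 1)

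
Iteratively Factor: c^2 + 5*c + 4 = (c + 1)*(c + 4)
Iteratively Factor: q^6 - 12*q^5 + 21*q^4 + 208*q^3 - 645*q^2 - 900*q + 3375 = (q - 5)*(q^5 - 7*q^4 - 14*q^3 + 138*q^2 + 45*q - 675) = (q - 5)^2*(q^4 - 2*q^3 - 24*q^2 + 18*q + 135) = (q - 5)^3*(q^3 + 3*q^2 - 9*q - 27) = (q - 5)^3*(q + 3)*(q^2 - 9) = (q - 5)^3*(q - 3)*(q + 3)*(q + 3)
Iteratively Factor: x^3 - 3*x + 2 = (x + 2)*(x^2 - 2*x + 1) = (x - 1)*(x + 2)*(x - 1)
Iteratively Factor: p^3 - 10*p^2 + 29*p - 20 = (p - 1)*(p^2 - 9*p + 20) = (p - 5)*(p - 1)*(p - 4)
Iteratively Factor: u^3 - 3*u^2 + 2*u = (u - 1)*(u^2 - 2*u) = u*(u - 1)*(u - 2)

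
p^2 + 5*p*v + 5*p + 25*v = (p + 5)*(p + 5*v)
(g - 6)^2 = g^2 - 12*g + 36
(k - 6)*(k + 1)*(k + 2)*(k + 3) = k^4 - 25*k^2 - 60*k - 36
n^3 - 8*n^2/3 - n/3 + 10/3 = (n - 2)*(n - 5/3)*(n + 1)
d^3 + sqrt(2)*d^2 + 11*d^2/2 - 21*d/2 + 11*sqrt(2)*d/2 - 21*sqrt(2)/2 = (d - 3/2)*(d + 7)*(d + sqrt(2))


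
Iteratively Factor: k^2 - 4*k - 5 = (k + 1)*(k - 5)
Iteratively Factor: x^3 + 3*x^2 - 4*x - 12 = (x + 2)*(x^2 + x - 6) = (x + 2)*(x + 3)*(x - 2)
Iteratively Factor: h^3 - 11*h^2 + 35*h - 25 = (h - 5)*(h^2 - 6*h + 5) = (h - 5)*(h - 1)*(h - 5)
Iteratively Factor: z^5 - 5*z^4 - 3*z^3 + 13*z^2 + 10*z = (z - 5)*(z^4 - 3*z^2 - 2*z) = (z - 5)*(z + 1)*(z^3 - z^2 - 2*z) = (z - 5)*(z + 1)^2*(z^2 - 2*z) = z*(z - 5)*(z + 1)^2*(z - 2)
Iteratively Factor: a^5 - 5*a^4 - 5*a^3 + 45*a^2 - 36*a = (a - 1)*(a^4 - 4*a^3 - 9*a^2 + 36*a) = (a - 1)*(a + 3)*(a^3 - 7*a^2 + 12*a) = (a - 4)*(a - 1)*(a + 3)*(a^2 - 3*a) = a*(a - 4)*(a - 1)*(a + 3)*(a - 3)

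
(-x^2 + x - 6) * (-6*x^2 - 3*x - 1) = 6*x^4 - 3*x^3 + 34*x^2 + 17*x + 6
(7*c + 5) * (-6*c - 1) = -42*c^2 - 37*c - 5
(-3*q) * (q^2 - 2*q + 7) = -3*q^3 + 6*q^2 - 21*q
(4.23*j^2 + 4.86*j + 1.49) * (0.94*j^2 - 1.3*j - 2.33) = 3.9762*j^4 - 0.9306*j^3 - 14.7733*j^2 - 13.2608*j - 3.4717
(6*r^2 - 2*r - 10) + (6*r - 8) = 6*r^2 + 4*r - 18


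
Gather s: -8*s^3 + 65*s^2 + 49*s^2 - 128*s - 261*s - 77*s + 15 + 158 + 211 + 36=-8*s^3 + 114*s^2 - 466*s + 420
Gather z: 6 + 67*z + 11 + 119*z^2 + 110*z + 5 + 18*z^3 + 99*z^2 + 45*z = 18*z^3 + 218*z^2 + 222*z + 22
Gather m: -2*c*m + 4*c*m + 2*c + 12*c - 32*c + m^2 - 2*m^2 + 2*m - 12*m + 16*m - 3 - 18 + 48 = -18*c - m^2 + m*(2*c + 6) + 27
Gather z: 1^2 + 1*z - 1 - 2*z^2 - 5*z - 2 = -2*z^2 - 4*z - 2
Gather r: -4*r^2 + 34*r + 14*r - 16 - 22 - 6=-4*r^2 + 48*r - 44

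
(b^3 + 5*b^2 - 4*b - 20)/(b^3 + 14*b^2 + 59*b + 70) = (b - 2)/(b + 7)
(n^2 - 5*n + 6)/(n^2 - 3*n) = (n - 2)/n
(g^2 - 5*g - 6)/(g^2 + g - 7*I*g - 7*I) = (g - 6)/(g - 7*I)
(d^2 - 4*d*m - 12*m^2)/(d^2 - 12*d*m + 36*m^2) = (d + 2*m)/(d - 6*m)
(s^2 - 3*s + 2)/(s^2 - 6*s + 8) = (s - 1)/(s - 4)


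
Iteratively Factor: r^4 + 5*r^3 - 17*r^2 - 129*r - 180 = (r + 3)*(r^3 + 2*r^2 - 23*r - 60) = (r + 3)*(r + 4)*(r^2 - 2*r - 15) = (r - 5)*(r + 3)*(r + 4)*(r + 3)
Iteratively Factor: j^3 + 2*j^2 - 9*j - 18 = (j + 2)*(j^2 - 9) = (j - 3)*(j + 2)*(j + 3)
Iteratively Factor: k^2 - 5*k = (k - 5)*(k)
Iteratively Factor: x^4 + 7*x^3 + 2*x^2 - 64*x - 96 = (x + 2)*(x^3 + 5*x^2 - 8*x - 48) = (x + 2)*(x + 4)*(x^2 + x - 12) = (x - 3)*(x + 2)*(x + 4)*(x + 4)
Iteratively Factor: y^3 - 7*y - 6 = (y + 2)*(y^2 - 2*y - 3) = (y + 1)*(y + 2)*(y - 3)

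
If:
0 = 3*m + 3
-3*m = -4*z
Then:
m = -1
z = -3/4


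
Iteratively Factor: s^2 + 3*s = (s + 3)*(s)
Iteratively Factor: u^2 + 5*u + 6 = (u + 2)*(u + 3)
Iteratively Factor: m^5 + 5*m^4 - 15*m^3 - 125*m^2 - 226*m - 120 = (m + 2)*(m^4 + 3*m^3 - 21*m^2 - 83*m - 60) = (m + 2)*(m + 4)*(m^3 - m^2 - 17*m - 15) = (m + 2)*(m + 3)*(m + 4)*(m^2 - 4*m - 5) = (m - 5)*(m + 2)*(m + 3)*(m + 4)*(m + 1)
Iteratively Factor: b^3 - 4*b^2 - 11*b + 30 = (b + 3)*(b^2 - 7*b + 10) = (b - 5)*(b + 3)*(b - 2)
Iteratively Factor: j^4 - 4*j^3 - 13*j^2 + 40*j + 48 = (j - 4)*(j^3 - 13*j - 12) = (j - 4)*(j + 1)*(j^2 - j - 12) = (j - 4)^2*(j + 1)*(j + 3)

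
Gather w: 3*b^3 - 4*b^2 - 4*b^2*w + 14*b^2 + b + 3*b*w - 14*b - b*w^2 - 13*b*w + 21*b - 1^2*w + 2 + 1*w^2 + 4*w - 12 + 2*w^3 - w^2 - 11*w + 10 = 3*b^3 + 10*b^2 - b*w^2 + 8*b + 2*w^3 + w*(-4*b^2 - 10*b - 8)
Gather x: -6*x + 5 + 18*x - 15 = 12*x - 10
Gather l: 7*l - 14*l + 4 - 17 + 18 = 5 - 7*l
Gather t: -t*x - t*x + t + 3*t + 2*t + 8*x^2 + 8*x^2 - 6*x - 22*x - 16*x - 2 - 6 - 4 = t*(6 - 2*x) + 16*x^2 - 44*x - 12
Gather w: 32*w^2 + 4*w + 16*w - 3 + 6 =32*w^2 + 20*w + 3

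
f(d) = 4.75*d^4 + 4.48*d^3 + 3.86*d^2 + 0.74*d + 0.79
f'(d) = 19.0*d^3 + 13.44*d^2 + 7.72*d + 0.74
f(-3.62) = 651.87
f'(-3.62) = -752.40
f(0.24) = 1.27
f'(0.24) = 3.63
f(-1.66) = 25.77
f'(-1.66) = -61.95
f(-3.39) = 495.43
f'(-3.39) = -611.18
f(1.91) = 110.72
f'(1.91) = 196.91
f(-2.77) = 212.79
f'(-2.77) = -321.35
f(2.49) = 278.32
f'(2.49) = 396.62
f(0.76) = 7.13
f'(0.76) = 22.71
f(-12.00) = 91302.31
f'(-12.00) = -30988.54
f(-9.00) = 28205.62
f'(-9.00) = -12831.10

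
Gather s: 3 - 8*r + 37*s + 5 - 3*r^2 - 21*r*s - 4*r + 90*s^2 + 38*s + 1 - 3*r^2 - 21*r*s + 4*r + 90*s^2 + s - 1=-6*r^2 - 8*r + 180*s^2 + s*(76 - 42*r) + 8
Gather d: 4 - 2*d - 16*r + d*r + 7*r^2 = d*(r - 2) + 7*r^2 - 16*r + 4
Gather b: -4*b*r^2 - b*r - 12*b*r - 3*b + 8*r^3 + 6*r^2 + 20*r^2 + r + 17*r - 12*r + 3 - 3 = b*(-4*r^2 - 13*r - 3) + 8*r^3 + 26*r^2 + 6*r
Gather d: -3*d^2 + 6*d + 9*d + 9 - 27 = -3*d^2 + 15*d - 18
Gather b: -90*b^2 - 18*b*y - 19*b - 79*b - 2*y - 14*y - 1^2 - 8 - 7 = -90*b^2 + b*(-18*y - 98) - 16*y - 16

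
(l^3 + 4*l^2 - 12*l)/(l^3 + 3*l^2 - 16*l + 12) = l/(l - 1)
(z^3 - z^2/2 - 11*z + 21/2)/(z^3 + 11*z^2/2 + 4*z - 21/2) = (z - 3)/(z + 3)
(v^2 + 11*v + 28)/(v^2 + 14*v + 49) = (v + 4)/(v + 7)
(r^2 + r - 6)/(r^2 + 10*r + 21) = (r - 2)/(r + 7)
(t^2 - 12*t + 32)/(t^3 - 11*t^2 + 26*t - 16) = (t - 4)/(t^2 - 3*t + 2)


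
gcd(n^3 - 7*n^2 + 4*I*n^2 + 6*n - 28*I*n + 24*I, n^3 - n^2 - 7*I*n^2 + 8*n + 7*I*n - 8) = n - 1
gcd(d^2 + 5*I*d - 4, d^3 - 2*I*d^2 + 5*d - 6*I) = 1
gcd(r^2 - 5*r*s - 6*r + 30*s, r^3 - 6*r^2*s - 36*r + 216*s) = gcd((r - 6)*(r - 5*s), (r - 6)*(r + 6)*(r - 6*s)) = r - 6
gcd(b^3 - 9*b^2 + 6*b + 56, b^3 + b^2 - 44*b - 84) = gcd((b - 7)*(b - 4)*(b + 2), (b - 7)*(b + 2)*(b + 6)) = b^2 - 5*b - 14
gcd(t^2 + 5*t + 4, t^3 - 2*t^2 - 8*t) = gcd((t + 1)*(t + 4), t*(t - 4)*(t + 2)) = 1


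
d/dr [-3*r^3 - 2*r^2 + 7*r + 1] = -9*r^2 - 4*r + 7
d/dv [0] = 0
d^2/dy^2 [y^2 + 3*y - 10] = 2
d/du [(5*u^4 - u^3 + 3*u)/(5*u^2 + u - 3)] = (50*u^5 + 10*u^4 - 62*u^3 - 6*u^2 - 9)/(25*u^4 + 10*u^3 - 29*u^2 - 6*u + 9)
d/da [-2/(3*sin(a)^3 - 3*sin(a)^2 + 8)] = 6*(3*sin(a) - 2)*sin(a)*cos(a)/(3*sin(a)^3 - 3*sin(a)^2 + 8)^2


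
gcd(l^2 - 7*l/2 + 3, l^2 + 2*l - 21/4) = l - 3/2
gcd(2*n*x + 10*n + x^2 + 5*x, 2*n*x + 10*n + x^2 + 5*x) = 2*n*x + 10*n + x^2 + 5*x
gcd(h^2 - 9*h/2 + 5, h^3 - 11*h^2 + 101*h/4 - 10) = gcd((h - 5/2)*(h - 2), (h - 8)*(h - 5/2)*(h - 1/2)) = h - 5/2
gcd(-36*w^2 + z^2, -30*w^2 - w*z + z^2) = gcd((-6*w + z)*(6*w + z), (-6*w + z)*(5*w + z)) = -6*w + z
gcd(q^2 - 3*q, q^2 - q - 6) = q - 3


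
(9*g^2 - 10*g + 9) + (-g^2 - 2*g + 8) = 8*g^2 - 12*g + 17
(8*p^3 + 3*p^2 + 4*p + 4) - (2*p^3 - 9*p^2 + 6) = 6*p^3 + 12*p^2 + 4*p - 2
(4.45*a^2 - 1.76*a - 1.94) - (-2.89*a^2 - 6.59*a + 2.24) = 7.34*a^2 + 4.83*a - 4.18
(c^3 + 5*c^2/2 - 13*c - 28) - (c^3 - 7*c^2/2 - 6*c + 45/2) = 6*c^2 - 7*c - 101/2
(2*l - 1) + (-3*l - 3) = -l - 4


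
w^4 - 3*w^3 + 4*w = w*(w - 2)^2*(w + 1)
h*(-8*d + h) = -8*d*h + h^2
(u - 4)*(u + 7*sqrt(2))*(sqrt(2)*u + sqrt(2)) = sqrt(2)*u^3 - 3*sqrt(2)*u^2 + 14*u^2 - 42*u - 4*sqrt(2)*u - 56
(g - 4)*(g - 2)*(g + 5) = g^3 - g^2 - 22*g + 40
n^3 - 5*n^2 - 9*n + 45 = (n - 5)*(n - 3)*(n + 3)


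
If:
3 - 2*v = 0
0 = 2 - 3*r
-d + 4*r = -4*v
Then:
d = 26/3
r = 2/3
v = 3/2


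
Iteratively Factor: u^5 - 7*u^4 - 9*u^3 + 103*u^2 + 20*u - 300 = (u - 5)*(u^4 - 2*u^3 - 19*u^2 + 8*u + 60) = (u - 5)*(u + 3)*(u^3 - 5*u^2 - 4*u + 20) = (u - 5)^2*(u + 3)*(u^2 - 4) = (u - 5)^2*(u - 2)*(u + 3)*(u + 2)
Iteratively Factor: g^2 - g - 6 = (g - 3)*(g + 2)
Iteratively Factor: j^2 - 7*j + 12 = (j - 3)*(j - 4)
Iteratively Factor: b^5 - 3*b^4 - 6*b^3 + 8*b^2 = (b + 2)*(b^4 - 5*b^3 + 4*b^2) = b*(b + 2)*(b^3 - 5*b^2 + 4*b) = b^2*(b + 2)*(b^2 - 5*b + 4) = b^2*(b - 4)*(b + 2)*(b - 1)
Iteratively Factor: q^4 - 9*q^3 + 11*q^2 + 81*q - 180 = (q - 3)*(q^3 - 6*q^2 - 7*q + 60) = (q - 4)*(q - 3)*(q^2 - 2*q - 15) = (q - 4)*(q - 3)*(q + 3)*(q - 5)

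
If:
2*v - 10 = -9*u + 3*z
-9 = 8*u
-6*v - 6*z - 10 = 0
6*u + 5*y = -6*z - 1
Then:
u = -9/8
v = 121/40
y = 339/50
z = -563/120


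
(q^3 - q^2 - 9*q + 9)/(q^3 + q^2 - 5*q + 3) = (q - 3)/(q - 1)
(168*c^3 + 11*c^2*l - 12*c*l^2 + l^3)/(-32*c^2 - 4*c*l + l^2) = (-21*c^2 - 4*c*l + l^2)/(4*c + l)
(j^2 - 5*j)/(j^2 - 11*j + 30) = j/(j - 6)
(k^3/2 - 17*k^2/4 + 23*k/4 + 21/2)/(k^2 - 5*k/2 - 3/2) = (-2*k^3 + 17*k^2 - 23*k - 42)/(2*(-2*k^2 + 5*k + 3))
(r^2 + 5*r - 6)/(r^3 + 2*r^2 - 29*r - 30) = (r - 1)/(r^2 - 4*r - 5)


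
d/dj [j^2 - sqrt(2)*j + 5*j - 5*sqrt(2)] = 2*j - sqrt(2) + 5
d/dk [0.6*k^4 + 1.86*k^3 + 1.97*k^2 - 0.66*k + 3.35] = 2.4*k^3 + 5.58*k^2 + 3.94*k - 0.66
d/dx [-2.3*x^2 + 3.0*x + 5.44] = 3.0 - 4.6*x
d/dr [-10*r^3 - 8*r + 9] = -30*r^2 - 8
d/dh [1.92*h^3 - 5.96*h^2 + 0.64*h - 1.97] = 5.76*h^2 - 11.92*h + 0.64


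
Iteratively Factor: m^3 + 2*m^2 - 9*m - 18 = (m - 3)*(m^2 + 5*m + 6) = (m - 3)*(m + 3)*(m + 2)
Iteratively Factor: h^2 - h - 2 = (h + 1)*(h - 2)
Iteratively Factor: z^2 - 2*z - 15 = (z - 5)*(z + 3)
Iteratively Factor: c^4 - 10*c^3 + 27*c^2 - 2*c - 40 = (c + 1)*(c^3 - 11*c^2 + 38*c - 40) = (c - 4)*(c + 1)*(c^2 - 7*c + 10) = (c - 5)*(c - 4)*(c + 1)*(c - 2)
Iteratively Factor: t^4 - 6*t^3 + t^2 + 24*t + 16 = (t - 4)*(t^3 - 2*t^2 - 7*t - 4) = (t - 4)*(t + 1)*(t^2 - 3*t - 4) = (t - 4)^2*(t + 1)*(t + 1)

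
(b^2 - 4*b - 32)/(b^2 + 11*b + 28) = (b - 8)/(b + 7)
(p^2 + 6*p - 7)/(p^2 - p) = (p + 7)/p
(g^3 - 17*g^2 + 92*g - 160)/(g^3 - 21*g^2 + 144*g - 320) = (g - 4)/(g - 8)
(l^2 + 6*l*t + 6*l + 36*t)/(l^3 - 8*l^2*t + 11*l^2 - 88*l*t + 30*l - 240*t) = (-l - 6*t)/(-l^2 + 8*l*t - 5*l + 40*t)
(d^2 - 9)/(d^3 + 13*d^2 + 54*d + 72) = (d - 3)/(d^2 + 10*d + 24)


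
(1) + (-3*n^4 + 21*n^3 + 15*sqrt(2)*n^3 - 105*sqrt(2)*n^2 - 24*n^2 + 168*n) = -3*n^4 + 21*n^3 + 15*sqrt(2)*n^3 - 105*sqrt(2)*n^2 - 24*n^2 + 168*n + 1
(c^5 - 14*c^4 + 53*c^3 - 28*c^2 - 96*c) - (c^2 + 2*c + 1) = c^5 - 14*c^4 + 53*c^3 - 29*c^2 - 98*c - 1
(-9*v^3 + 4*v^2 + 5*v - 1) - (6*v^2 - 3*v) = -9*v^3 - 2*v^2 + 8*v - 1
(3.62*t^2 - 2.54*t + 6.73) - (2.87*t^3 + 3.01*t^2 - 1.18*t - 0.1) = -2.87*t^3 + 0.61*t^2 - 1.36*t + 6.83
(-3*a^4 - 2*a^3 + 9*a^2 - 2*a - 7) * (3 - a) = 3*a^5 - 7*a^4 - 15*a^3 + 29*a^2 + a - 21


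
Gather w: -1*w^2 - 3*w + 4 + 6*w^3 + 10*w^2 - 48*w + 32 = 6*w^3 + 9*w^2 - 51*w + 36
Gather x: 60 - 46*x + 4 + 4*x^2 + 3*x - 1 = 4*x^2 - 43*x + 63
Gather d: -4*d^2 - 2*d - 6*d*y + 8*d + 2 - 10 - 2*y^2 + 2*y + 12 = -4*d^2 + d*(6 - 6*y) - 2*y^2 + 2*y + 4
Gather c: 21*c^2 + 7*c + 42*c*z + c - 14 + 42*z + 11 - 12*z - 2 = 21*c^2 + c*(42*z + 8) + 30*z - 5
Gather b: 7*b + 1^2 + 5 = 7*b + 6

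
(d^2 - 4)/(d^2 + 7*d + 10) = (d - 2)/(d + 5)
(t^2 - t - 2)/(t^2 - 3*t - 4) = (t - 2)/(t - 4)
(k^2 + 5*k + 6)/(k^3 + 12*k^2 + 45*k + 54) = (k + 2)/(k^2 + 9*k + 18)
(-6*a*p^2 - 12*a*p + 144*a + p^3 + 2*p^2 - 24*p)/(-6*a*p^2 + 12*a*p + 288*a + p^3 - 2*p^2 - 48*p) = (p - 4)/(p - 8)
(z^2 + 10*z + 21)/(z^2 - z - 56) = (z + 3)/(z - 8)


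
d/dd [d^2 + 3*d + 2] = 2*d + 3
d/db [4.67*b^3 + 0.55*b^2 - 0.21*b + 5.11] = 14.01*b^2 + 1.1*b - 0.21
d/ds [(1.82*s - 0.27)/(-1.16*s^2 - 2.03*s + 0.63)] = (2.1112*s^2 - 0.6264*s + 0.5985)/(1.3456*s^4 + 4.7096*s^3 + 2.6593*s^2 - 2.5578*s + 0.3969)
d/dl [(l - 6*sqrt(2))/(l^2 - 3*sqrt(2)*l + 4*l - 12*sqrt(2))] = (l^2 - 3*sqrt(2)*l + 4*l - (l - 6*sqrt(2))*(2*l - 3*sqrt(2) + 4) - 12*sqrt(2))/(l^2 - 3*sqrt(2)*l + 4*l - 12*sqrt(2))^2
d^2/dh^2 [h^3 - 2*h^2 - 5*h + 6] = 6*h - 4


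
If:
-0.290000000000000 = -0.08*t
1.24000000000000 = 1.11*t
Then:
No Solution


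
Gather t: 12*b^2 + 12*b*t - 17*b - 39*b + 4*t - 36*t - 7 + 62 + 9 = 12*b^2 - 56*b + t*(12*b - 32) + 64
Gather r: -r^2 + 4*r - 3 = -r^2 + 4*r - 3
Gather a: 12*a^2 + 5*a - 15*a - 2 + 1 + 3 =12*a^2 - 10*a + 2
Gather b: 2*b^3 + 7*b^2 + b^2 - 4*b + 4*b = 2*b^3 + 8*b^2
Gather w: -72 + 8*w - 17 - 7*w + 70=w - 19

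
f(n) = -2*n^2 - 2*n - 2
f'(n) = -4*n - 2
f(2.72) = -22.24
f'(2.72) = -12.88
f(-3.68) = -21.72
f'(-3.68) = 12.72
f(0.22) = -2.54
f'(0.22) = -2.88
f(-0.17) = -1.72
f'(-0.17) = -1.32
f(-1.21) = -2.51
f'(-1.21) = 2.84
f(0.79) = -4.83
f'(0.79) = -5.16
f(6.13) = -89.41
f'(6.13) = -26.52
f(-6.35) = -69.94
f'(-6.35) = 23.40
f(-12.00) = -266.00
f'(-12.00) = 46.00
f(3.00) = -26.00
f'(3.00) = -14.00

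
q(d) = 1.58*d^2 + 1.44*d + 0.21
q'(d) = 3.16*d + 1.44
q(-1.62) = 2.02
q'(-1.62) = -3.68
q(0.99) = 3.18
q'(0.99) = 4.57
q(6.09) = 67.58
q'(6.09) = 20.68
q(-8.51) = 102.38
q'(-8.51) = -25.45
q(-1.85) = 2.95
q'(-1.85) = -4.41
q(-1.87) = 3.04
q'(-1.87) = -4.47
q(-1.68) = 2.25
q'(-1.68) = -3.87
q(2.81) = 16.73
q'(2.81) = 10.32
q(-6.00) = 48.45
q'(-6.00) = -17.52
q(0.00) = 0.21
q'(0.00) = 1.44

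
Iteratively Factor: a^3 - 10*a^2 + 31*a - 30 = (a - 2)*(a^2 - 8*a + 15) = (a - 5)*(a - 2)*(a - 3)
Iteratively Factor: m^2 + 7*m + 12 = (m + 3)*(m + 4)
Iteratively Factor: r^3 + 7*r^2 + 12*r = (r + 3)*(r^2 + 4*r) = r*(r + 3)*(r + 4)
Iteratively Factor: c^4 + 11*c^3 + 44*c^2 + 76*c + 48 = (c + 4)*(c^3 + 7*c^2 + 16*c + 12) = (c + 3)*(c + 4)*(c^2 + 4*c + 4) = (c + 2)*(c + 3)*(c + 4)*(c + 2)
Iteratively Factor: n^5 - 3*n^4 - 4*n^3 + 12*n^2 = (n)*(n^4 - 3*n^3 - 4*n^2 + 12*n) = n*(n + 2)*(n^3 - 5*n^2 + 6*n) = n*(n - 3)*(n + 2)*(n^2 - 2*n) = n*(n - 3)*(n - 2)*(n + 2)*(n)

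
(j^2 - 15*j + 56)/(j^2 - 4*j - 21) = (j - 8)/(j + 3)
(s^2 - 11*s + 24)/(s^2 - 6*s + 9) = (s - 8)/(s - 3)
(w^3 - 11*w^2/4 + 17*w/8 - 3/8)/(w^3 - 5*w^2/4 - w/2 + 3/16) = 2*(w - 1)/(2*w + 1)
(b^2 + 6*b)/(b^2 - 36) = b/(b - 6)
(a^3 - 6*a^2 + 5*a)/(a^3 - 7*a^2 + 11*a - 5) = a/(a - 1)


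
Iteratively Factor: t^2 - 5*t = (t - 5)*(t)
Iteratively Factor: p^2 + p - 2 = (p - 1)*(p + 2)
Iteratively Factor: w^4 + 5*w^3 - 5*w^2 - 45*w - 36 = (w + 4)*(w^3 + w^2 - 9*w - 9) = (w + 3)*(w + 4)*(w^2 - 2*w - 3) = (w + 1)*(w + 3)*(w + 4)*(w - 3)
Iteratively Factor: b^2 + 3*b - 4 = (b - 1)*(b + 4)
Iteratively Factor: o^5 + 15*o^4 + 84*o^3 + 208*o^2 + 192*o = (o + 3)*(o^4 + 12*o^3 + 48*o^2 + 64*o) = (o + 3)*(o + 4)*(o^3 + 8*o^2 + 16*o) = (o + 3)*(o + 4)^2*(o^2 + 4*o) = (o + 3)*(o + 4)^3*(o)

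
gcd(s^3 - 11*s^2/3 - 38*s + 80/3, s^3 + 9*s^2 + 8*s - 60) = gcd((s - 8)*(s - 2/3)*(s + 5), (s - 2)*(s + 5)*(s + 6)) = s + 5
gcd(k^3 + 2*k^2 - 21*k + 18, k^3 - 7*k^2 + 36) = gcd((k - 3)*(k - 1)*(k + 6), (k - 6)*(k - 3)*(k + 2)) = k - 3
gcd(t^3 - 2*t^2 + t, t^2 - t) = t^2 - t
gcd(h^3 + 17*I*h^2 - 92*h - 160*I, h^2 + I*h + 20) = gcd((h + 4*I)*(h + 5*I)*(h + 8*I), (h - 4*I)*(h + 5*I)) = h + 5*I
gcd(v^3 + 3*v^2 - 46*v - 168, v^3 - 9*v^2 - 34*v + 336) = v^2 - v - 42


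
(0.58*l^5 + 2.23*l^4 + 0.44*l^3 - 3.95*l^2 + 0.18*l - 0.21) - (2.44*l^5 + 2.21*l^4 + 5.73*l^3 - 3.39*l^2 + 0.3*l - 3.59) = -1.86*l^5 + 0.02*l^4 - 5.29*l^3 - 0.56*l^2 - 0.12*l + 3.38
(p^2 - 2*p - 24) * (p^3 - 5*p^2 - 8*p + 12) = p^5 - 7*p^4 - 22*p^3 + 148*p^2 + 168*p - 288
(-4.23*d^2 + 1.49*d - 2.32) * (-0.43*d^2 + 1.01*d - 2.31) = 1.8189*d^4 - 4.913*d^3 + 12.2738*d^2 - 5.7851*d + 5.3592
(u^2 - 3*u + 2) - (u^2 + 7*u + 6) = -10*u - 4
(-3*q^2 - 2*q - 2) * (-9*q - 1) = 27*q^3 + 21*q^2 + 20*q + 2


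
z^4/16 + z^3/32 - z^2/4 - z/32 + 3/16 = (z/4 + 1/4)*(z/4 + 1/2)*(z - 3/2)*(z - 1)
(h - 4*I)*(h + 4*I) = h^2 + 16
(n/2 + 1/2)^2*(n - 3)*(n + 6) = n^4/4 + 5*n^3/4 - 11*n^2/4 - 33*n/4 - 9/2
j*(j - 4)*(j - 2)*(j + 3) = j^4 - 3*j^3 - 10*j^2 + 24*j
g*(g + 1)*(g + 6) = g^3 + 7*g^2 + 6*g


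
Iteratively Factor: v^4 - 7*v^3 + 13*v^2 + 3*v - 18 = (v - 2)*(v^3 - 5*v^2 + 3*v + 9) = (v - 3)*(v - 2)*(v^2 - 2*v - 3) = (v - 3)^2*(v - 2)*(v + 1)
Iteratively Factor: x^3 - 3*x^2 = (x - 3)*(x^2) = x*(x - 3)*(x)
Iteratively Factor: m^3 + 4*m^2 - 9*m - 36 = (m + 3)*(m^2 + m - 12) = (m + 3)*(m + 4)*(m - 3)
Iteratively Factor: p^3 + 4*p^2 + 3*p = (p + 1)*(p^2 + 3*p) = (p + 1)*(p + 3)*(p)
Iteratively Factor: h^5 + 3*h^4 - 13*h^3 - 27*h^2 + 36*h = (h + 3)*(h^4 - 13*h^2 + 12*h) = (h + 3)*(h + 4)*(h^3 - 4*h^2 + 3*h) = h*(h + 3)*(h + 4)*(h^2 - 4*h + 3) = h*(h - 1)*(h + 3)*(h + 4)*(h - 3)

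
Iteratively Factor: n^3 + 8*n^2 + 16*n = (n + 4)*(n^2 + 4*n) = n*(n + 4)*(n + 4)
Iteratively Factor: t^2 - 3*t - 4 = (t - 4)*(t + 1)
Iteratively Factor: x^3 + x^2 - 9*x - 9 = (x - 3)*(x^2 + 4*x + 3) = (x - 3)*(x + 3)*(x + 1)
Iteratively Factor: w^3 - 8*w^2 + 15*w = (w - 3)*(w^2 - 5*w) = w*(w - 3)*(w - 5)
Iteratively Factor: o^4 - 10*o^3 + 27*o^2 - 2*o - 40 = (o - 4)*(o^3 - 6*o^2 + 3*o + 10) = (o - 4)*(o + 1)*(o^2 - 7*o + 10) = (o - 4)*(o - 2)*(o + 1)*(o - 5)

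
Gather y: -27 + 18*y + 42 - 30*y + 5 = 20 - 12*y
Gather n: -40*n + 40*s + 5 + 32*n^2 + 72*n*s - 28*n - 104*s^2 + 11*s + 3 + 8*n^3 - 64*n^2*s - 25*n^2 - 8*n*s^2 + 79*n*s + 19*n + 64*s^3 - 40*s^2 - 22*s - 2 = 8*n^3 + n^2*(7 - 64*s) + n*(-8*s^2 + 151*s - 49) + 64*s^3 - 144*s^2 + 29*s + 6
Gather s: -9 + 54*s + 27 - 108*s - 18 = -54*s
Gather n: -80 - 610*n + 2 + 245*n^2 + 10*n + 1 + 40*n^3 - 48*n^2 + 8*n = 40*n^3 + 197*n^2 - 592*n - 77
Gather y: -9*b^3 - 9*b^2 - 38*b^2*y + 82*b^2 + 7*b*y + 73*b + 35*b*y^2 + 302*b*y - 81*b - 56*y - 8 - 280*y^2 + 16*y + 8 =-9*b^3 + 73*b^2 - 8*b + y^2*(35*b - 280) + y*(-38*b^2 + 309*b - 40)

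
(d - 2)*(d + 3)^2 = d^3 + 4*d^2 - 3*d - 18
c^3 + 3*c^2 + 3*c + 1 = (c + 1)^3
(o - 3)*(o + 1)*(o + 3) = o^3 + o^2 - 9*o - 9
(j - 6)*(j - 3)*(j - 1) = j^3 - 10*j^2 + 27*j - 18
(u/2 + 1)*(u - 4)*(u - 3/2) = u^3/2 - 7*u^2/4 - 5*u/2 + 6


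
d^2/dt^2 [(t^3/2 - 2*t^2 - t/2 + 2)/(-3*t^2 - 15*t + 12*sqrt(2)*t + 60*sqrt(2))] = ((4 - 3*t)*(t^2 - 4*sqrt(2)*t + 5*t - 20*sqrt(2))^2 - (2*t - 4*sqrt(2) + 5)^2*(t^3 - 4*t^2 - t + 4) + (t^2 - 4*sqrt(2)*t + 5*t - 20*sqrt(2))*(t^3 - 4*t^2 - t - (2*t - 4*sqrt(2) + 5)*(-3*t^2 + 8*t + 1) + 4))/(3*(t^2 - 4*sqrt(2)*t + 5*t - 20*sqrt(2))^3)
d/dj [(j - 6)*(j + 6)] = 2*j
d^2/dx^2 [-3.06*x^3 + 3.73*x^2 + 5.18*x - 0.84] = 7.46 - 18.36*x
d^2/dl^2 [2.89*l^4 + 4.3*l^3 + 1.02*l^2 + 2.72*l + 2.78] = 34.68*l^2 + 25.8*l + 2.04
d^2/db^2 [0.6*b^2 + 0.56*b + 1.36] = 1.20000000000000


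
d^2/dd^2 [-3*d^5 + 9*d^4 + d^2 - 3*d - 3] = -60*d^3 + 108*d^2 + 2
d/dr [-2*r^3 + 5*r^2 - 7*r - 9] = -6*r^2 + 10*r - 7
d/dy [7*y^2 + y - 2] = 14*y + 1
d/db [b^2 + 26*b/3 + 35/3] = 2*b + 26/3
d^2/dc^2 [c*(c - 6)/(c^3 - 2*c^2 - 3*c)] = 2*(c^3 - 18*c^2 + 45*c - 48)/(c^6 - 6*c^5 + 3*c^4 + 28*c^3 - 9*c^2 - 54*c - 27)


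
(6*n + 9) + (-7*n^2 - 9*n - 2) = -7*n^2 - 3*n + 7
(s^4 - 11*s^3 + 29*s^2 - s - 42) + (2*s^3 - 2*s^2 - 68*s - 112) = s^4 - 9*s^3 + 27*s^2 - 69*s - 154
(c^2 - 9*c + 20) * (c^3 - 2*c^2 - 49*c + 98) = c^5 - 11*c^4 - 11*c^3 + 499*c^2 - 1862*c + 1960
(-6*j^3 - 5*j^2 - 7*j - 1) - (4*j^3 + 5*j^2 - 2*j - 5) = -10*j^3 - 10*j^2 - 5*j + 4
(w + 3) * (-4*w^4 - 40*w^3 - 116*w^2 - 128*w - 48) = -4*w^5 - 52*w^4 - 236*w^3 - 476*w^2 - 432*w - 144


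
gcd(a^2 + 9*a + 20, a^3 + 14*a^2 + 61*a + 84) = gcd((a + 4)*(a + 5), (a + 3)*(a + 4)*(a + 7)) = a + 4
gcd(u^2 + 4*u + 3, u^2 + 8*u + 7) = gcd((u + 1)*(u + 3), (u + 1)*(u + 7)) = u + 1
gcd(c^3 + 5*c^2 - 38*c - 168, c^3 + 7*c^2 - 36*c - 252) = c^2 + c - 42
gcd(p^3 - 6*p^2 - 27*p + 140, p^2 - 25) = p + 5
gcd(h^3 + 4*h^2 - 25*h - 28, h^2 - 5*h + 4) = h - 4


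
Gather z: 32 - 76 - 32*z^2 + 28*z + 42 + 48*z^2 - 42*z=16*z^2 - 14*z - 2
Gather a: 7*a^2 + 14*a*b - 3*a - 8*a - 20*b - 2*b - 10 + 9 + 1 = 7*a^2 + a*(14*b - 11) - 22*b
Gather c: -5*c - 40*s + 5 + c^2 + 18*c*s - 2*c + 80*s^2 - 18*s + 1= c^2 + c*(18*s - 7) + 80*s^2 - 58*s + 6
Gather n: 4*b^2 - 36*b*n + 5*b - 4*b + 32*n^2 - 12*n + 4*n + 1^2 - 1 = 4*b^2 + b + 32*n^2 + n*(-36*b - 8)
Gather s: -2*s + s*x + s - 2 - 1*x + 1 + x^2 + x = s*(x - 1) + x^2 - 1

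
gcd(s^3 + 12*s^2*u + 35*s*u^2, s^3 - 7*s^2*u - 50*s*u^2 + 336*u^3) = s + 7*u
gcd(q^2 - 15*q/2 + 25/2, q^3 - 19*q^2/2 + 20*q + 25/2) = q - 5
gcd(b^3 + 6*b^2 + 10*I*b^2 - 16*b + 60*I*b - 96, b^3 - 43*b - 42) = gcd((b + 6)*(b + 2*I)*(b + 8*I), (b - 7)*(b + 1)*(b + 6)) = b + 6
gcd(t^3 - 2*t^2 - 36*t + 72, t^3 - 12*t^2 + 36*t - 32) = t - 2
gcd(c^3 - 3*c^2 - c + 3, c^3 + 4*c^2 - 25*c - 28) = c + 1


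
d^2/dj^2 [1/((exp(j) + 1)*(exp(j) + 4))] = (4*exp(3*j) + 15*exp(2*j) + 9*exp(j) - 20)*exp(j)/(exp(6*j) + 15*exp(5*j) + 87*exp(4*j) + 245*exp(3*j) + 348*exp(2*j) + 240*exp(j) + 64)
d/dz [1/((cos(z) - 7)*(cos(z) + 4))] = (2*cos(z) - 3)*sin(z)/((cos(z) - 7)^2*(cos(z) + 4)^2)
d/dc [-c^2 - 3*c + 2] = -2*c - 3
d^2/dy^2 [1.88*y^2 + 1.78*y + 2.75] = 3.76000000000000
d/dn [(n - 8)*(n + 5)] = 2*n - 3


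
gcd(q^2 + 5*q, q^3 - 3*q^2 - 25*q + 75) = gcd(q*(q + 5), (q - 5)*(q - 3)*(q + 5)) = q + 5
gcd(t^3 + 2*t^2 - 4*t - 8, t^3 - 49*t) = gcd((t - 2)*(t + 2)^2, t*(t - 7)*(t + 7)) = 1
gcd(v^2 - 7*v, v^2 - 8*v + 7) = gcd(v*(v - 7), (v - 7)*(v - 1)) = v - 7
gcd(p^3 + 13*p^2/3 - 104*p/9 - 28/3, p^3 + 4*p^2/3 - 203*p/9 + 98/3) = p^2 + 11*p/3 - 14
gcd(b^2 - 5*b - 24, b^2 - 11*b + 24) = b - 8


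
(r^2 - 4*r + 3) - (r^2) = 3 - 4*r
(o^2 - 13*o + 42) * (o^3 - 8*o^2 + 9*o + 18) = o^5 - 21*o^4 + 155*o^3 - 435*o^2 + 144*o + 756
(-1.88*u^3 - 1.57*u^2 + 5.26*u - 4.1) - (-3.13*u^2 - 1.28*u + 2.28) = -1.88*u^3 + 1.56*u^2 + 6.54*u - 6.38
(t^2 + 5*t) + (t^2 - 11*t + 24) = 2*t^2 - 6*t + 24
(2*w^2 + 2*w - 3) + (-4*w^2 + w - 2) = -2*w^2 + 3*w - 5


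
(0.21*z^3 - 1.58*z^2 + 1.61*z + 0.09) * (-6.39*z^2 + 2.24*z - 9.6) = -1.3419*z^5 + 10.5666*z^4 - 15.8431*z^3 + 18.1993*z^2 - 15.2544*z - 0.864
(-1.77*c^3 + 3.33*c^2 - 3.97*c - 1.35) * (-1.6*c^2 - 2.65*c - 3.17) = 2.832*c^5 - 0.6375*c^4 + 3.1384*c^3 + 2.1244*c^2 + 16.1624*c + 4.2795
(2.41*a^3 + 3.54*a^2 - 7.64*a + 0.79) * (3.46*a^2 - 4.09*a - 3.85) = 8.3386*a^5 + 2.3915*a^4 - 50.1915*a^3 + 20.352*a^2 + 26.1829*a - 3.0415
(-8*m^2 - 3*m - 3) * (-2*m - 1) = 16*m^3 + 14*m^2 + 9*m + 3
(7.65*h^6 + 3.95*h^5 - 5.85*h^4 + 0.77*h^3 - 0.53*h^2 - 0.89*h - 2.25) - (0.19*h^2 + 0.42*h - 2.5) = 7.65*h^6 + 3.95*h^5 - 5.85*h^4 + 0.77*h^3 - 0.72*h^2 - 1.31*h + 0.25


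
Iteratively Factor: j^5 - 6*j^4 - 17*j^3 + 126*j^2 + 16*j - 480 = (j - 5)*(j^4 - j^3 - 22*j^2 + 16*j + 96) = (j - 5)*(j + 2)*(j^3 - 3*j^2 - 16*j + 48) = (j - 5)*(j - 4)*(j + 2)*(j^2 + j - 12) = (j - 5)*(j - 4)*(j + 2)*(j + 4)*(j - 3)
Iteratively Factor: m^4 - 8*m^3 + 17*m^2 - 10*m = (m - 1)*(m^3 - 7*m^2 + 10*m) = (m - 2)*(m - 1)*(m^2 - 5*m) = (m - 5)*(m - 2)*(m - 1)*(m)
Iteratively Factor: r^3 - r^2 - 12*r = (r)*(r^2 - r - 12) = r*(r - 4)*(r + 3)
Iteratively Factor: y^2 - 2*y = (y)*(y - 2)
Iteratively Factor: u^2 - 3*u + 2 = (u - 2)*(u - 1)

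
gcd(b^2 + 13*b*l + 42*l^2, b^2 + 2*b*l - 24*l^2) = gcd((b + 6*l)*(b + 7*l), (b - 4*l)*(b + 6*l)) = b + 6*l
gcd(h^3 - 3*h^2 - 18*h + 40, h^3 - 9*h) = 1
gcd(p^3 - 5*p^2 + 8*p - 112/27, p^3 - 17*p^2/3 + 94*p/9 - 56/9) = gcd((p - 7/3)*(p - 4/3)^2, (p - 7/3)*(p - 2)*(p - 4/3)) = p^2 - 11*p/3 + 28/9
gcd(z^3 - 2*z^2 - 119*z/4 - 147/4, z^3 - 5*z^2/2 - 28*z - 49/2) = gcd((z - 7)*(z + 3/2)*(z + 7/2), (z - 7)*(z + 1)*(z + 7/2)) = z^2 - 7*z/2 - 49/2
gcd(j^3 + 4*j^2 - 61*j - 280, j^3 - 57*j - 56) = j^2 - j - 56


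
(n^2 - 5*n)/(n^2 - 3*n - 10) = n/(n + 2)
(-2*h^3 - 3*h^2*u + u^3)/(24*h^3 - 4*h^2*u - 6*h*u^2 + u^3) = (h^2 + 2*h*u + u^2)/(-12*h^2 - 4*h*u + u^2)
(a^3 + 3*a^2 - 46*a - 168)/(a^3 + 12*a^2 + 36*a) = (a^2 - 3*a - 28)/(a*(a + 6))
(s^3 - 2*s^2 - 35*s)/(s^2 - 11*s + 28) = s*(s + 5)/(s - 4)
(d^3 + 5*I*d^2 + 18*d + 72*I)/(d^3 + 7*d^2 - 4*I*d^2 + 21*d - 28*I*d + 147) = (d^2 + 2*I*d + 24)/(d^2 + 7*d*(1 - I) - 49*I)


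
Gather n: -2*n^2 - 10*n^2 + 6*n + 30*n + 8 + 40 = -12*n^2 + 36*n + 48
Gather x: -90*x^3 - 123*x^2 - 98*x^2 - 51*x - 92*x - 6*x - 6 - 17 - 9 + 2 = -90*x^3 - 221*x^2 - 149*x - 30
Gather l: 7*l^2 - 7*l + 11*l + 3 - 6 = 7*l^2 + 4*l - 3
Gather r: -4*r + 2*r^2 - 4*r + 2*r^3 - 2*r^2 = 2*r^3 - 8*r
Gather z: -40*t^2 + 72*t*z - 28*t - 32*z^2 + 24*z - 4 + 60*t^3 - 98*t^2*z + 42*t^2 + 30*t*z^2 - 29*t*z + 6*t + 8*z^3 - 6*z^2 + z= 60*t^3 + 2*t^2 - 22*t + 8*z^3 + z^2*(30*t - 38) + z*(-98*t^2 + 43*t + 25) - 4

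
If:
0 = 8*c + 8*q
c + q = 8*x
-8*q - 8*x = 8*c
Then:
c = -q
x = 0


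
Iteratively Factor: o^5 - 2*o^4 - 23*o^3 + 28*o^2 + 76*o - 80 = (o - 5)*(o^4 + 3*o^3 - 8*o^2 - 12*o + 16) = (o - 5)*(o + 2)*(o^3 + o^2 - 10*o + 8) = (o - 5)*(o - 1)*(o + 2)*(o^2 + 2*o - 8) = (o - 5)*(o - 2)*(o - 1)*(o + 2)*(o + 4)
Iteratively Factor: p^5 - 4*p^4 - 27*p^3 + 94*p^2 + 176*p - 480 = (p - 2)*(p^4 - 2*p^3 - 31*p^2 + 32*p + 240) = (p - 2)*(p + 4)*(p^3 - 6*p^2 - 7*p + 60) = (p - 2)*(p + 3)*(p + 4)*(p^2 - 9*p + 20) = (p - 5)*(p - 2)*(p + 3)*(p + 4)*(p - 4)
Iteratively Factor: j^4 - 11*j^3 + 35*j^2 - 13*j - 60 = (j + 1)*(j^3 - 12*j^2 + 47*j - 60) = (j - 3)*(j + 1)*(j^2 - 9*j + 20) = (j - 4)*(j - 3)*(j + 1)*(j - 5)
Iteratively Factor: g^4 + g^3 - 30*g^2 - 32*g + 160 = (g - 5)*(g^3 + 6*g^2 - 32) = (g - 5)*(g + 4)*(g^2 + 2*g - 8) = (g - 5)*(g + 4)^2*(g - 2)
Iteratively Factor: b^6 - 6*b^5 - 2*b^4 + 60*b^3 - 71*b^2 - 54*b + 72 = (b + 3)*(b^5 - 9*b^4 + 25*b^3 - 15*b^2 - 26*b + 24) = (b - 2)*(b + 3)*(b^4 - 7*b^3 + 11*b^2 + 7*b - 12) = (b - 2)*(b - 1)*(b + 3)*(b^3 - 6*b^2 + 5*b + 12) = (b - 3)*(b - 2)*(b - 1)*(b + 3)*(b^2 - 3*b - 4) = (b - 4)*(b - 3)*(b - 2)*(b - 1)*(b + 3)*(b + 1)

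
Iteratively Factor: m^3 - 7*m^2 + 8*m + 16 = (m - 4)*(m^2 - 3*m - 4) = (m - 4)^2*(m + 1)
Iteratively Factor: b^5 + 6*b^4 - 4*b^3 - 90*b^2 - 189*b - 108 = (b + 1)*(b^4 + 5*b^3 - 9*b^2 - 81*b - 108) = (b + 1)*(b + 3)*(b^3 + 2*b^2 - 15*b - 36) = (b + 1)*(b + 3)^2*(b^2 - b - 12) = (b - 4)*(b + 1)*(b + 3)^2*(b + 3)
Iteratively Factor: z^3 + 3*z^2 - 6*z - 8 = (z - 2)*(z^2 + 5*z + 4) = (z - 2)*(z + 4)*(z + 1)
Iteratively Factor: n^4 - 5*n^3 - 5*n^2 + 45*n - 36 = (n - 4)*(n^3 - n^2 - 9*n + 9) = (n - 4)*(n - 1)*(n^2 - 9) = (n - 4)*(n - 1)*(n + 3)*(n - 3)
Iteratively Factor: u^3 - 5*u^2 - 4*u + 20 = (u - 2)*(u^2 - 3*u - 10) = (u - 2)*(u + 2)*(u - 5)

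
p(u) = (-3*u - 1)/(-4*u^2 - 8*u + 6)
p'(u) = (-3*u - 1)*(8*u + 8)/(-4*u^2 - 8*u + 6)^2 - 3/(-4*u^2 - 8*u + 6)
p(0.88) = 0.88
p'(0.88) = -2.47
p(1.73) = 0.31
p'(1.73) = -0.19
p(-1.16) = 0.25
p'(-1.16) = -0.34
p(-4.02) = -0.42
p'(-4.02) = -0.27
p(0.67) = 2.60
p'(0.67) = -27.52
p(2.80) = 0.20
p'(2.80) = -0.06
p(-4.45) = -0.33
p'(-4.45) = -0.16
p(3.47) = 0.16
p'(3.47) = -0.04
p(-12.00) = -0.07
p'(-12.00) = -0.00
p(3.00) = 0.19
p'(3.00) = -0.05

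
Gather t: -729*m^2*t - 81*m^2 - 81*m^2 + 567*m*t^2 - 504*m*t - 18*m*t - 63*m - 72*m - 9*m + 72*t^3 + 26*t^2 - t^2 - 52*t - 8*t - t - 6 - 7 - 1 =-162*m^2 - 144*m + 72*t^3 + t^2*(567*m + 25) + t*(-729*m^2 - 522*m - 61) - 14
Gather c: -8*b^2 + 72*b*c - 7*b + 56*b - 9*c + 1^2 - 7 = -8*b^2 + 49*b + c*(72*b - 9) - 6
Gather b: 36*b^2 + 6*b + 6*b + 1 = 36*b^2 + 12*b + 1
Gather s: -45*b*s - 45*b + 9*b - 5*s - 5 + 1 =-36*b + s*(-45*b - 5) - 4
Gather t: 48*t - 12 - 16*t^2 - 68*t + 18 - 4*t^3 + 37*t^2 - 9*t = -4*t^3 + 21*t^2 - 29*t + 6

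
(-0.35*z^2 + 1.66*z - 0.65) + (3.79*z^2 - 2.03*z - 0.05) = 3.44*z^2 - 0.37*z - 0.7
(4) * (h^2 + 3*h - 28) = 4*h^2 + 12*h - 112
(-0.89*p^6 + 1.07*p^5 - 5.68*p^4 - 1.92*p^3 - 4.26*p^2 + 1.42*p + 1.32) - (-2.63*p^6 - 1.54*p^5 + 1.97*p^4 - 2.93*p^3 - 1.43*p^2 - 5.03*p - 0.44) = 1.74*p^6 + 2.61*p^5 - 7.65*p^4 + 1.01*p^3 - 2.83*p^2 + 6.45*p + 1.76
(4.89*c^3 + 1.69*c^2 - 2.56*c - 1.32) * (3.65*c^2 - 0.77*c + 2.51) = 17.8485*c^5 + 2.4032*c^4 + 1.6286*c^3 + 1.3951*c^2 - 5.4092*c - 3.3132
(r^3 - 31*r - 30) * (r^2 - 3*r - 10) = r^5 - 3*r^4 - 41*r^3 + 63*r^2 + 400*r + 300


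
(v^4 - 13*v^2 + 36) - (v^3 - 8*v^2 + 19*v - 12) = v^4 - v^3 - 5*v^2 - 19*v + 48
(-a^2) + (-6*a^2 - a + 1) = -7*a^2 - a + 1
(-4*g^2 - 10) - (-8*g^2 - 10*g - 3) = 4*g^2 + 10*g - 7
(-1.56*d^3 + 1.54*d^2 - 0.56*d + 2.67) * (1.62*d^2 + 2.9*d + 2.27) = -2.5272*d^5 - 2.0292*d^4 + 0.0175999999999998*d^3 + 6.1972*d^2 + 6.4718*d + 6.0609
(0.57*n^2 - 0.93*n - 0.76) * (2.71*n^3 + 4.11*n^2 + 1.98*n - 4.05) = 1.5447*n^5 - 0.1776*n^4 - 4.7533*n^3 - 7.2735*n^2 + 2.2617*n + 3.078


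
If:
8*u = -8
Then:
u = -1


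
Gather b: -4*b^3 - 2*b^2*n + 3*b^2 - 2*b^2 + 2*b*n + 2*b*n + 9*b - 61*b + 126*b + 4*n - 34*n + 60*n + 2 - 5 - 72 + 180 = -4*b^3 + b^2*(1 - 2*n) + b*(4*n + 74) + 30*n + 105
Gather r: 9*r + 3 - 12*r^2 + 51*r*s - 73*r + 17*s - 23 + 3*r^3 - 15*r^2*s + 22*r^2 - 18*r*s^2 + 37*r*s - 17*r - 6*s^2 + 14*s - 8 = 3*r^3 + r^2*(10 - 15*s) + r*(-18*s^2 + 88*s - 81) - 6*s^2 + 31*s - 28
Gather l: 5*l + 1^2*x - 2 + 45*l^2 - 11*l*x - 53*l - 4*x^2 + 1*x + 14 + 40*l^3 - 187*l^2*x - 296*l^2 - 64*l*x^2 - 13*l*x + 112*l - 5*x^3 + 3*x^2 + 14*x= 40*l^3 + l^2*(-187*x - 251) + l*(-64*x^2 - 24*x + 64) - 5*x^3 - x^2 + 16*x + 12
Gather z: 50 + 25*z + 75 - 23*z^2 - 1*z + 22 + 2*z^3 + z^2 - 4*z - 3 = 2*z^3 - 22*z^2 + 20*z + 144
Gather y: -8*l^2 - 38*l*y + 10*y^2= -8*l^2 - 38*l*y + 10*y^2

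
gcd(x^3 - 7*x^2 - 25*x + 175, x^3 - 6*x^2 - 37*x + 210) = x^2 - 12*x + 35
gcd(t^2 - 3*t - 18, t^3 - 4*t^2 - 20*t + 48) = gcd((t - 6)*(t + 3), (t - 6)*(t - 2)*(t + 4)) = t - 6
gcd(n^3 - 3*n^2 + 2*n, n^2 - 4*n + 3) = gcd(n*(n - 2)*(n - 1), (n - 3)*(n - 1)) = n - 1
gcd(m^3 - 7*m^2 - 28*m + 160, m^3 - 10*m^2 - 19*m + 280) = m^2 - 3*m - 40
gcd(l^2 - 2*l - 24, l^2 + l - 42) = l - 6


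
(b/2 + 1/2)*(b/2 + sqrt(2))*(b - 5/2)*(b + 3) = b^4/4 + 3*b^3/8 + sqrt(2)*b^3/2 - 7*b^2/4 + 3*sqrt(2)*b^2/4 - 7*sqrt(2)*b/2 - 15*b/8 - 15*sqrt(2)/4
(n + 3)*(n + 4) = n^2 + 7*n + 12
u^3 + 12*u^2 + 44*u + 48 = (u + 2)*(u + 4)*(u + 6)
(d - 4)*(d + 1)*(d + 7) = d^3 + 4*d^2 - 25*d - 28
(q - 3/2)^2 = q^2 - 3*q + 9/4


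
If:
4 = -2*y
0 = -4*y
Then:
No Solution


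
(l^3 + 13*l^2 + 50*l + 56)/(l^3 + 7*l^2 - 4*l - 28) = (l + 4)/(l - 2)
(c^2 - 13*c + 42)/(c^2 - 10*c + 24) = (c - 7)/(c - 4)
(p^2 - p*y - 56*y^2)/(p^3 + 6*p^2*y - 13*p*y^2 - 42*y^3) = (-p + 8*y)/(-p^2 + p*y + 6*y^2)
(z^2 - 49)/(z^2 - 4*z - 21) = (z + 7)/(z + 3)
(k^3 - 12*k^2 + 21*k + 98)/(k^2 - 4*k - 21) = (k^2 - 5*k - 14)/(k + 3)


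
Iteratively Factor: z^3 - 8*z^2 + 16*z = (z - 4)*(z^2 - 4*z) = (z - 4)^2*(z)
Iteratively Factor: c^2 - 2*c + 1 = (c - 1)*(c - 1)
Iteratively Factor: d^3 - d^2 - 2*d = (d)*(d^2 - d - 2) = d*(d - 2)*(d + 1)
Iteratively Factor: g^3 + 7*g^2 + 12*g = (g + 3)*(g^2 + 4*g) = g*(g + 3)*(g + 4)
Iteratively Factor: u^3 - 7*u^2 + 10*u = (u)*(u^2 - 7*u + 10) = u*(u - 5)*(u - 2)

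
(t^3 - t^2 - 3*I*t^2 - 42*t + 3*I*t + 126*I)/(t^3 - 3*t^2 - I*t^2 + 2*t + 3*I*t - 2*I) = (t^3 - t^2*(1 + 3*I) + 3*t*(-14 + I) + 126*I)/(t^3 - t^2*(3 + I) + t*(2 + 3*I) - 2*I)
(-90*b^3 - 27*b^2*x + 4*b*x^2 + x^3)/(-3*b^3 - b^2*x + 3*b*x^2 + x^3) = (-30*b^2 + b*x + x^2)/(-b^2 + x^2)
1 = 1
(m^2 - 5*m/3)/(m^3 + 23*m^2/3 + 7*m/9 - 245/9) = 3*m/(3*m^2 + 28*m + 49)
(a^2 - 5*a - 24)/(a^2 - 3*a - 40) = (a + 3)/(a + 5)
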